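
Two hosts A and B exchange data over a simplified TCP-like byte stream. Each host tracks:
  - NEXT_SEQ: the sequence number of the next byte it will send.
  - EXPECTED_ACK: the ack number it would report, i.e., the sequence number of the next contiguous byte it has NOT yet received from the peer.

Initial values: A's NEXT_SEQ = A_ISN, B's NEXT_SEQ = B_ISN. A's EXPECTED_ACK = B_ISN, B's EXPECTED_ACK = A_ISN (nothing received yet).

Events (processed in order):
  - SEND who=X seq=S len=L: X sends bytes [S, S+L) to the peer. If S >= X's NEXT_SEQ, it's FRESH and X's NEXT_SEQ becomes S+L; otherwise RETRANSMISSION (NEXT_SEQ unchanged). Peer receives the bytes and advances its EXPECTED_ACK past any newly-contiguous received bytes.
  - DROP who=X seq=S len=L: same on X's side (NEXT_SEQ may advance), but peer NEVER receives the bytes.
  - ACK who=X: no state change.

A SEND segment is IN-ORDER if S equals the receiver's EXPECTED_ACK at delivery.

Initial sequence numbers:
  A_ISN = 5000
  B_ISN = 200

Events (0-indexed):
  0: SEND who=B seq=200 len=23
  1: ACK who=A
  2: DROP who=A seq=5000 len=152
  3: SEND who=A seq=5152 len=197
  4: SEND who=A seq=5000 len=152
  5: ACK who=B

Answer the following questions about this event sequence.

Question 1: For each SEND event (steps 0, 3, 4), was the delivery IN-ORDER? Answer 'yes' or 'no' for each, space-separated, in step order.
Step 0: SEND seq=200 -> in-order
Step 3: SEND seq=5152 -> out-of-order
Step 4: SEND seq=5000 -> in-order

Answer: yes no yes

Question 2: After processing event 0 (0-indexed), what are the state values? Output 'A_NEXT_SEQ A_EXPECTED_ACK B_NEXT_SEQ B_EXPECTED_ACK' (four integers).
After event 0: A_seq=5000 A_ack=223 B_seq=223 B_ack=5000

5000 223 223 5000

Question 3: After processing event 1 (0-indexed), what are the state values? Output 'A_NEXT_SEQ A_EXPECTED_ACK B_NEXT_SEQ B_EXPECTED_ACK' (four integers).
After event 0: A_seq=5000 A_ack=223 B_seq=223 B_ack=5000
After event 1: A_seq=5000 A_ack=223 B_seq=223 B_ack=5000

5000 223 223 5000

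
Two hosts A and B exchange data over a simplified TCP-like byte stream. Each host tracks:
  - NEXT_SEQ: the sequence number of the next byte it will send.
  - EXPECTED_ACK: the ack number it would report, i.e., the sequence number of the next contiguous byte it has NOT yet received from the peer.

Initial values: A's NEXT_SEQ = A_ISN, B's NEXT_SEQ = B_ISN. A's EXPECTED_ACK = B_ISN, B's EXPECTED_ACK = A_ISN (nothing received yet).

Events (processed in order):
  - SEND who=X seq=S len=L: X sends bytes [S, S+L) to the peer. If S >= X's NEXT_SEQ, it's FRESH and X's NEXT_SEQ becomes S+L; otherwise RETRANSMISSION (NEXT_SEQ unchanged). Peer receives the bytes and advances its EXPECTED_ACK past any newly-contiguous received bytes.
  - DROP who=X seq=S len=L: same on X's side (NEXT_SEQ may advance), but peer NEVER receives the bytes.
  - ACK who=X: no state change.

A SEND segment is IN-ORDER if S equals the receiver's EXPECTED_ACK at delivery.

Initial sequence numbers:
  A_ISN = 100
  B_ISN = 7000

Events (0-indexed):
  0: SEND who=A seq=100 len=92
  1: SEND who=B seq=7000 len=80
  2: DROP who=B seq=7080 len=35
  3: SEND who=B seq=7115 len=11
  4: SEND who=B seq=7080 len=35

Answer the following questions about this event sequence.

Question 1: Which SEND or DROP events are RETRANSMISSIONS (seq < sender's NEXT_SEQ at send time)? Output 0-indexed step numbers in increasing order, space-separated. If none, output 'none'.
Step 0: SEND seq=100 -> fresh
Step 1: SEND seq=7000 -> fresh
Step 2: DROP seq=7080 -> fresh
Step 3: SEND seq=7115 -> fresh
Step 4: SEND seq=7080 -> retransmit

Answer: 4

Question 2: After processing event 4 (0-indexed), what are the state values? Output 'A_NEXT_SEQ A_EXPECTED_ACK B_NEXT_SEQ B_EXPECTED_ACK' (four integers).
After event 0: A_seq=192 A_ack=7000 B_seq=7000 B_ack=192
After event 1: A_seq=192 A_ack=7080 B_seq=7080 B_ack=192
After event 2: A_seq=192 A_ack=7080 B_seq=7115 B_ack=192
After event 3: A_seq=192 A_ack=7080 B_seq=7126 B_ack=192
After event 4: A_seq=192 A_ack=7126 B_seq=7126 B_ack=192

192 7126 7126 192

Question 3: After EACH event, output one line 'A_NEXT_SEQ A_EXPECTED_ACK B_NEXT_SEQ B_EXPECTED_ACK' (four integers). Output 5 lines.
192 7000 7000 192
192 7080 7080 192
192 7080 7115 192
192 7080 7126 192
192 7126 7126 192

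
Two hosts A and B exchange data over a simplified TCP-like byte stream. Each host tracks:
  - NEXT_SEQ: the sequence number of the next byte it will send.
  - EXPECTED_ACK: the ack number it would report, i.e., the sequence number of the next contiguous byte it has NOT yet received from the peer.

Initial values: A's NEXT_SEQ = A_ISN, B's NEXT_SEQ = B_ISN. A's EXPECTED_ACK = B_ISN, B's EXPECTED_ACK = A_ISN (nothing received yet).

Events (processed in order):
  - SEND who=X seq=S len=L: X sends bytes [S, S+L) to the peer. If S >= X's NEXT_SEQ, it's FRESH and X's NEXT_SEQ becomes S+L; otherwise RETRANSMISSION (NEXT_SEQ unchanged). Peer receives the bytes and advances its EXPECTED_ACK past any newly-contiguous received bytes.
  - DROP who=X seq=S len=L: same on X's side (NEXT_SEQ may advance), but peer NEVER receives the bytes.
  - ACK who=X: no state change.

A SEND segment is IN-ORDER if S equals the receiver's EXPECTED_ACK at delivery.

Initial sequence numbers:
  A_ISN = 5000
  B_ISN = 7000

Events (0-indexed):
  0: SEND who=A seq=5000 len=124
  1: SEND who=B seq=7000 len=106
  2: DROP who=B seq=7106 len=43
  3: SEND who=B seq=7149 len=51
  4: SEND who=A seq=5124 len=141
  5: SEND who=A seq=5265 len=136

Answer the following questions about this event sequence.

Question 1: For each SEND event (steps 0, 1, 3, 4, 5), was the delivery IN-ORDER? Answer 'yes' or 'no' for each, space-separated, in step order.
Answer: yes yes no yes yes

Derivation:
Step 0: SEND seq=5000 -> in-order
Step 1: SEND seq=7000 -> in-order
Step 3: SEND seq=7149 -> out-of-order
Step 4: SEND seq=5124 -> in-order
Step 5: SEND seq=5265 -> in-order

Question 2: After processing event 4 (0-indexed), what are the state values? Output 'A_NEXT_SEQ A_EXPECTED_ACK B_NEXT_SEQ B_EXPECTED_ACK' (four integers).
After event 0: A_seq=5124 A_ack=7000 B_seq=7000 B_ack=5124
After event 1: A_seq=5124 A_ack=7106 B_seq=7106 B_ack=5124
After event 2: A_seq=5124 A_ack=7106 B_seq=7149 B_ack=5124
After event 3: A_seq=5124 A_ack=7106 B_seq=7200 B_ack=5124
After event 4: A_seq=5265 A_ack=7106 B_seq=7200 B_ack=5265

5265 7106 7200 5265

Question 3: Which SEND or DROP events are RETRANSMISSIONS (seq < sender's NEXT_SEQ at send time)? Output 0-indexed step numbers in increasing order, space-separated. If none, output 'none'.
Step 0: SEND seq=5000 -> fresh
Step 1: SEND seq=7000 -> fresh
Step 2: DROP seq=7106 -> fresh
Step 3: SEND seq=7149 -> fresh
Step 4: SEND seq=5124 -> fresh
Step 5: SEND seq=5265 -> fresh

Answer: none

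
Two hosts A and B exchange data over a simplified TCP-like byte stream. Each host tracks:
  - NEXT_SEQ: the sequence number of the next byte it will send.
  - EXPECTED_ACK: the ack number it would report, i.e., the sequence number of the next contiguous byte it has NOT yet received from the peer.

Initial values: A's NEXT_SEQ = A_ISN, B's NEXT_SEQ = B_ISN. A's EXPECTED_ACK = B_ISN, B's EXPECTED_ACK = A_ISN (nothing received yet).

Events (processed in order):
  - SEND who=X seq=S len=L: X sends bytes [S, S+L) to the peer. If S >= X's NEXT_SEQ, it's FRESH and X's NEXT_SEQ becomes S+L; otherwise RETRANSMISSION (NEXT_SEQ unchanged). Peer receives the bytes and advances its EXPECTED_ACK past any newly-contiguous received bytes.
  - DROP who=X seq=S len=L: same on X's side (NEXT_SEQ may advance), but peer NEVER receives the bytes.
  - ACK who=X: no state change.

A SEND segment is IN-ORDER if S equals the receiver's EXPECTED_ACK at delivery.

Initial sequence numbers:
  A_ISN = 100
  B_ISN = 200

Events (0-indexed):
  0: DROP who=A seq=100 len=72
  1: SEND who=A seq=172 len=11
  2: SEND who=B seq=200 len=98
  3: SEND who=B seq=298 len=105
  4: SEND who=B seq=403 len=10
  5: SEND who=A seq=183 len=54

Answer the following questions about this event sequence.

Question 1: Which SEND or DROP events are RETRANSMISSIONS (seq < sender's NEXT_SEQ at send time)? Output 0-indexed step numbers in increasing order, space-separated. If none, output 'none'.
Answer: none

Derivation:
Step 0: DROP seq=100 -> fresh
Step 1: SEND seq=172 -> fresh
Step 2: SEND seq=200 -> fresh
Step 3: SEND seq=298 -> fresh
Step 4: SEND seq=403 -> fresh
Step 5: SEND seq=183 -> fresh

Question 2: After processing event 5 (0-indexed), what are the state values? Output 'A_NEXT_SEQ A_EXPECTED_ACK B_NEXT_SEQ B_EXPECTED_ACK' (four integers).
After event 0: A_seq=172 A_ack=200 B_seq=200 B_ack=100
After event 1: A_seq=183 A_ack=200 B_seq=200 B_ack=100
After event 2: A_seq=183 A_ack=298 B_seq=298 B_ack=100
After event 3: A_seq=183 A_ack=403 B_seq=403 B_ack=100
After event 4: A_seq=183 A_ack=413 B_seq=413 B_ack=100
After event 5: A_seq=237 A_ack=413 B_seq=413 B_ack=100

237 413 413 100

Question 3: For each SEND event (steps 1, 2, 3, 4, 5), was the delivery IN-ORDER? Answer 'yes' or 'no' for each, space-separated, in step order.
Step 1: SEND seq=172 -> out-of-order
Step 2: SEND seq=200 -> in-order
Step 3: SEND seq=298 -> in-order
Step 4: SEND seq=403 -> in-order
Step 5: SEND seq=183 -> out-of-order

Answer: no yes yes yes no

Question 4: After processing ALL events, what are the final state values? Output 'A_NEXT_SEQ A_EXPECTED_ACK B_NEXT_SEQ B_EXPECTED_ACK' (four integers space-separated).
After event 0: A_seq=172 A_ack=200 B_seq=200 B_ack=100
After event 1: A_seq=183 A_ack=200 B_seq=200 B_ack=100
After event 2: A_seq=183 A_ack=298 B_seq=298 B_ack=100
After event 3: A_seq=183 A_ack=403 B_seq=403 B_ack=100
After event 4: A_seq=183 A_ack=413 B_seq=413 B_ack=100
After event 5: A_seq=237 A_ack=413 B_seq=413 B_ack=100

Answer: 237 413 413 100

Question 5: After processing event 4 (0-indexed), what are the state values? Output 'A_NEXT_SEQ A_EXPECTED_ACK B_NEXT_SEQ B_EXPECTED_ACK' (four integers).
After event 0: A_seq=172 A_ack=200 B_seq=200 B_ack=100
After event 1: A_seq=183 A_ack=200 B_seq=200 B_ack=100
After event 2: A_seq=183 A_ack=298 B_seq=298 B_ack=100
After event 3: A_seq=183 A_ack=403 B_seq=403 B_ack=100
After event 4: A_seq=183 A_ack=413 B_seq=413 B_ack=100

183 413 413 100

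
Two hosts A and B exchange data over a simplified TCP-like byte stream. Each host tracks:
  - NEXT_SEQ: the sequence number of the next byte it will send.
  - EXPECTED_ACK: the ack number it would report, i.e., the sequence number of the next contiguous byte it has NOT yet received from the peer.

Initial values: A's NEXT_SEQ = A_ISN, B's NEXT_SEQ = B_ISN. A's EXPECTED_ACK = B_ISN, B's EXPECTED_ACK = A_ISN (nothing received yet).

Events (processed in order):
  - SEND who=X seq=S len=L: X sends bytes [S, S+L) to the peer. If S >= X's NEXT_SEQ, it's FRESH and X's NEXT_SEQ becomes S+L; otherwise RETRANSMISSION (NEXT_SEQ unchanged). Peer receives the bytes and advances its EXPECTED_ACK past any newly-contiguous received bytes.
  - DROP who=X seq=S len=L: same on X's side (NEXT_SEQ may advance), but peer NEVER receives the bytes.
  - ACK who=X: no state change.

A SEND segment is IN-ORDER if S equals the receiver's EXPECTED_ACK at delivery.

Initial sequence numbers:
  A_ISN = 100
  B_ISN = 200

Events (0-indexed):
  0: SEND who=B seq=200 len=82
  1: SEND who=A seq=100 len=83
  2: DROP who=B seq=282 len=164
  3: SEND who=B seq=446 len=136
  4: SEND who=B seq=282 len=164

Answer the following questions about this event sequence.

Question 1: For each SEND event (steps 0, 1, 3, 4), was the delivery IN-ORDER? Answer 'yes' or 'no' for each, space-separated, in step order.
Answer: yes yes no yes

Derivation:
Step 0: SEND seq=200 -> in-order
Step 1: SEND seq=100 -> in-order
Step 3: SEND seq=446 -> out-of-order
Step 4: SEND seq=282 -> in-order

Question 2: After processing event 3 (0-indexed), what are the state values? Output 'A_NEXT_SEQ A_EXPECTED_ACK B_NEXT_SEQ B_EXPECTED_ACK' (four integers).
After event 0: A_seq=100 A_ack=282 B_seq=282 B_ack=100
After event 1: A_seq=183 A_ack=282 B_seq=282 B_ack=183
After event 2: A_seq=183 A_ack=282 B_seq=446 B_ack=183
After event 3: A_seq=183 A_ack=282 B_seq=582 B_ack=183

183 282 582 183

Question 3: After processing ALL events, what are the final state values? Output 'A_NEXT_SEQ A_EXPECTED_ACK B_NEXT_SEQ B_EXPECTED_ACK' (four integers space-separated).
After event 0: A_seq=100 A_ack=282 B_seq=282 B_ack=100
After event 1: A_seq=183 A_ack=282 B_seq=282 B_ack=183
After event 2: A_seq=183 A_ack=282 B_seq=446 B_ack=183
After event 3: A_seq=183 A_ack=282 B_seq=582 B_ack=183
After event 4: A_seq=183 A_ack=582 B_seq=582 B_ack=183

Answer: 183 582 582 183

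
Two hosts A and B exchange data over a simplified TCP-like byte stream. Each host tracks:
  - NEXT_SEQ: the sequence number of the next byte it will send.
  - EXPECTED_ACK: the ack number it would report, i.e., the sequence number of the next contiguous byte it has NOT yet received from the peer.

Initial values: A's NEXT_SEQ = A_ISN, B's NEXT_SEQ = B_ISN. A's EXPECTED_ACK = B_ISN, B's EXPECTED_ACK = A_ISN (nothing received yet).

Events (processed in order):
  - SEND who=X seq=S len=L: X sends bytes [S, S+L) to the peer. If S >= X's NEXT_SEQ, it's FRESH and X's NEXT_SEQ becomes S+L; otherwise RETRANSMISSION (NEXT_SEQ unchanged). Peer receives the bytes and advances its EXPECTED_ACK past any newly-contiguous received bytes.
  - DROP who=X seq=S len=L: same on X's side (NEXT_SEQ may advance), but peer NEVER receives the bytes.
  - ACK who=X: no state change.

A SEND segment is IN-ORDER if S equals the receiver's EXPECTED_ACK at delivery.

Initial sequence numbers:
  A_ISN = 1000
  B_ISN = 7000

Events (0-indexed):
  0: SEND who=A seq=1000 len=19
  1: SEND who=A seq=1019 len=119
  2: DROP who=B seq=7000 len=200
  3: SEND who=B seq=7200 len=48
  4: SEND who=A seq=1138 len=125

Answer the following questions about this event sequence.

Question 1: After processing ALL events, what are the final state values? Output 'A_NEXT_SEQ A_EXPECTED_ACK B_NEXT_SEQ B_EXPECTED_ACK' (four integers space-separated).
After event 0: A_seq=1019 A_ack=7000 B_seq=7000 B_ack=1019
After event 1: A_seq=1138 A_ack=7000 B_seq=7000 B_ack=1138
After event 2: A_seq=1138 A_ack=7000 B_seq=7200 B_ack=1138
After event 3: A_seq=1138 A_ack=7000 B_seq=7248 B_ack=1138
After event 4: A_seq=1263 A_ack=7000 B_seq=7248 B_ack=1263

Answer: 1263 7000 7248 1263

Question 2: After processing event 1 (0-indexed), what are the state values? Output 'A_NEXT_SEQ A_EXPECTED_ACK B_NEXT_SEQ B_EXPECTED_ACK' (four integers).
After event 0: A_seq=1019 A_ack=7000 B_seq=7000 B_ack=1019
After event 1: A_seq=1138 A_ack=7000 B_seq=7000 B_ack=1138

1138 7000 7000 1138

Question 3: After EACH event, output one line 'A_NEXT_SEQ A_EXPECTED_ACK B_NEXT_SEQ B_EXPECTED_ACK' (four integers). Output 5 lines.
1019 7000 7000 1019
1138 7000 7000 1138
1138 7000 7200 1138
1138 7000 7248 1138
1263 7000 7248 1263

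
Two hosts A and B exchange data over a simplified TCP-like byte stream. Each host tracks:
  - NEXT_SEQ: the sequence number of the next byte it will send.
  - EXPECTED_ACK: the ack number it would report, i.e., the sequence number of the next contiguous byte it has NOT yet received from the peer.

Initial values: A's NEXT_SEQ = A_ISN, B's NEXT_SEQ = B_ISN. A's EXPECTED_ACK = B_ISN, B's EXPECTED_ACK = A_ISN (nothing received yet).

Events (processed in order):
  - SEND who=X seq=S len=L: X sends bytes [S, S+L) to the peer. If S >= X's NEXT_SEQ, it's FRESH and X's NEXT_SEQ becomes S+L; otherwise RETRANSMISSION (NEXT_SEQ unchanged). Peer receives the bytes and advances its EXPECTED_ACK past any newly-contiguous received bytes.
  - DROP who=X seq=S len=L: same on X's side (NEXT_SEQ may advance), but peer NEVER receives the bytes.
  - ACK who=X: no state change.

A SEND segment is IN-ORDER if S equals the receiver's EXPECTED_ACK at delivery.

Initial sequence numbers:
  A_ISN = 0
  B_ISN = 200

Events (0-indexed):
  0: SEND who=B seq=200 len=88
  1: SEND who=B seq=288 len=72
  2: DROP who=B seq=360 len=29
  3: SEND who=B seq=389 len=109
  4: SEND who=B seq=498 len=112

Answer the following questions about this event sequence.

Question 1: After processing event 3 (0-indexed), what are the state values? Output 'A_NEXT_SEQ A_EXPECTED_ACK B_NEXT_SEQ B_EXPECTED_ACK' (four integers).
After event 0: A_seq=0 A_ack=288 B_seq=288 B_ack=0
After event 1: A_seq=0 A_ack=360 B_seq=360 B_ack=0
After event 2: A_seq=0 A_ack=360 B_seq=389 B_ack=0
After event 3: A_seq=0 A_ack=360 B_seq=498 B_ack=0

0 360 498 0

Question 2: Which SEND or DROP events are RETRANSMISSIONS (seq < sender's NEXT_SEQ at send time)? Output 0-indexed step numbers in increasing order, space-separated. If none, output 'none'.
Step 0: SEND seq=200 -> fresh
Step 1: SEND seq=288 -> fresh
Step 2: DROP seq=360 -> fresh
Step 3: SEND seq=389 -> fresh
Step 4: SEND seq=498 -> fresh

Answer: none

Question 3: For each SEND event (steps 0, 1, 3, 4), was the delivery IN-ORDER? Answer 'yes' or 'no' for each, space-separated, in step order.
Answer: yes yes no no

Derivation:
Step 0: SEND seq=200 -> in-order
Step 1: SEND seq=288 -> in-order
Step 3: SEND seq=389 -> out-of-order
Step 4: SEND seq=498 -> out-of-order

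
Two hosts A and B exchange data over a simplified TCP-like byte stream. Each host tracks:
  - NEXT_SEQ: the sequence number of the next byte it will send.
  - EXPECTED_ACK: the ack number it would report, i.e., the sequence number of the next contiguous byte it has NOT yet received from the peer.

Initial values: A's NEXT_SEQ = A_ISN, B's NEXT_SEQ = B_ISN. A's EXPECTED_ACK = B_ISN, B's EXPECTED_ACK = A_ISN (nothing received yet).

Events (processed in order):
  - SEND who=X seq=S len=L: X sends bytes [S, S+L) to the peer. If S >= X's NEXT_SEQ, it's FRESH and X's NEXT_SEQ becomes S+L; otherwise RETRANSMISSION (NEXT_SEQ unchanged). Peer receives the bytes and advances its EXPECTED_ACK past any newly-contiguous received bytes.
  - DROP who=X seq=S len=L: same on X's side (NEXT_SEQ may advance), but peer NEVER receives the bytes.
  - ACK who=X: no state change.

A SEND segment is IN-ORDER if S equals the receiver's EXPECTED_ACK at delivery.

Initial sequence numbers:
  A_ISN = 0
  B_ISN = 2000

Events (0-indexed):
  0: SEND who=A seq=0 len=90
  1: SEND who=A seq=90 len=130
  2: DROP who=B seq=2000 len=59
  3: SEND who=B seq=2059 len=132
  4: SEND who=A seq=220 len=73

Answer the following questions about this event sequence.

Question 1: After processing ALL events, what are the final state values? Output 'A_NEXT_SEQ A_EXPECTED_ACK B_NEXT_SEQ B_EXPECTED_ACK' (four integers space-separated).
After event 0: A_seq=90 A_ack=2000 B_seq=2000 B_ack=90
After event 1: A_seq=220 A_ack=2000 B_seq=2000 B_ack=220
After event 2: A_seq=220 A_ack=2000 B_seq=2059 B_ack=220
After event 3: A_seq=220 A_ack=2000 B_seq=2191 B_ack=220
After event 4: A_seq=293 A_ack=2000 B_seq=2191 B_ack=293

Answer: 293 2000 2191 293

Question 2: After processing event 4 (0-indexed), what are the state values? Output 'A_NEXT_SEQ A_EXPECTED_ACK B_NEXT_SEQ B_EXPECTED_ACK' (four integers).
After event 0: A_seq=90 A_ack=2000 B_seq=2000 B_ack=90
After event 1: A_seq=220 A_ack=2000 B_seq=2000 B_ack=220
After event 2: A_seq=220 A_ack=2000 B_seq=2059 B_ack=220
After event 3: A_seq=220 A_ack=2000 B_seq=2191 B_ack=220
After event 4: A_seq=293 A_ack=2000 B_seq=2191 B_ack=293

293 2000 2191 293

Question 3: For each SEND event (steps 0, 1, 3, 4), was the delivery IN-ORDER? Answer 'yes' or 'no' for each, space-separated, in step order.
Step 0: SEND seq=0 -> in-order
Step 1: SEND seq=90 -> in-order
Step 3: SEND seq=2059 -> out-of-order
Step 4: SEND seq=220 -> in-order

Answer: yes yes no yes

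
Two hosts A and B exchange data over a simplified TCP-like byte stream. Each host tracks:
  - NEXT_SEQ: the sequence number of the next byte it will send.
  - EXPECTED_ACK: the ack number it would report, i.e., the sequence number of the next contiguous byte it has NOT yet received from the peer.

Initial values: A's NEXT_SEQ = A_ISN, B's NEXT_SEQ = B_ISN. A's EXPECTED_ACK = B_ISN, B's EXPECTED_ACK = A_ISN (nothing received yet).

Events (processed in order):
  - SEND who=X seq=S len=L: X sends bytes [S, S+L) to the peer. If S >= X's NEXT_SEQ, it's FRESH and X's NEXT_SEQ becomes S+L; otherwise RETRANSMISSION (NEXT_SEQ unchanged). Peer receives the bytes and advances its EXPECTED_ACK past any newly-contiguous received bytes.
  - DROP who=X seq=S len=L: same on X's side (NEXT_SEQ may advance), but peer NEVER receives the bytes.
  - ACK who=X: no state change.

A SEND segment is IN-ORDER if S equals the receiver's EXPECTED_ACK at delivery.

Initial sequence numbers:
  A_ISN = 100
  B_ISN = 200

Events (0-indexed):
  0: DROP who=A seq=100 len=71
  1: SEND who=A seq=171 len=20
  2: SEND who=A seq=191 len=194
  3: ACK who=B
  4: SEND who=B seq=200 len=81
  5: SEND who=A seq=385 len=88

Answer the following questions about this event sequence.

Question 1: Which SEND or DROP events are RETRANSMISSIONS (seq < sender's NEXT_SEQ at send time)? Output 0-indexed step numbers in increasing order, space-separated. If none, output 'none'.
Step 0: DROP seq=100 -> fresh
Step 1: SEND seq=171 -> fresh
Step 2: SEND seq=191 -> fresh
Step 4: SEND seq=200 -> fresh
Step 5: SEND seq=385 -> fresh

Answer: none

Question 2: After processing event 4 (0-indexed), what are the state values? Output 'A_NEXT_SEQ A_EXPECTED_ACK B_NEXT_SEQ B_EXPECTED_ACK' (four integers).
After event 0: A_seq=171 A_ack=200 B_seq=200 B_ack=100
After event 1: A_seq=191 A_ack=200 B_seq=200 B_ack=100
After event 2: A_seq=385 A_ack=200 B_seq=200 B_ack=100
After event 3: A_seq=385 A_ack=200 B_seq=200 B_ack=100
After event 4: A_seq=385 A_ack=281 B_seq=281 B_ack=100

385 281 281 100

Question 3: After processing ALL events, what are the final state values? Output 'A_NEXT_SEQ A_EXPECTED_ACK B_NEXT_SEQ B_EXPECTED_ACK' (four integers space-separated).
Answer: 473 281 281 100

Derivation:
After event 0: A_seq=171 A_ack=200 B_seq=200 B_ack=100
After event 1: A_seq=191 A_ack=200 B_seq=200 B_ack=100
After event 2: A_seq=385 A_ack=200 B_seq=200 B_ack=100
After event 3: A_seq=385 A_ack=200 B_seq=200 B_ack=100
After event 4: A_seq=385 A_ack=281 B_seq=281 B_ack=100
After event 5: A_seq=473 A_ack=281 B_seq=281 B_ack=100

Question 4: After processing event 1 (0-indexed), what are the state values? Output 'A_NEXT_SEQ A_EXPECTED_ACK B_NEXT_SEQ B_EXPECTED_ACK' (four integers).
After event 0: A_seq=171 A_ack=200 B_seq=200 B_ack=100
After event 1: A_seq=191 A_ack=200 B_seq=200 B_ack=100

191 200 200 100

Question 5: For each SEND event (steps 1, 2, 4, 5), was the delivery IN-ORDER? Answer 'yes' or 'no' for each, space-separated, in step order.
Step 1: SEND seq=171 -> out-of-order
Step 2: SEND seq=191 -> out-of-order
Step 4: SEND seq=200 -> in-order
Step 5: SEND seq=385 -> out-of-order

Answer: no no yes no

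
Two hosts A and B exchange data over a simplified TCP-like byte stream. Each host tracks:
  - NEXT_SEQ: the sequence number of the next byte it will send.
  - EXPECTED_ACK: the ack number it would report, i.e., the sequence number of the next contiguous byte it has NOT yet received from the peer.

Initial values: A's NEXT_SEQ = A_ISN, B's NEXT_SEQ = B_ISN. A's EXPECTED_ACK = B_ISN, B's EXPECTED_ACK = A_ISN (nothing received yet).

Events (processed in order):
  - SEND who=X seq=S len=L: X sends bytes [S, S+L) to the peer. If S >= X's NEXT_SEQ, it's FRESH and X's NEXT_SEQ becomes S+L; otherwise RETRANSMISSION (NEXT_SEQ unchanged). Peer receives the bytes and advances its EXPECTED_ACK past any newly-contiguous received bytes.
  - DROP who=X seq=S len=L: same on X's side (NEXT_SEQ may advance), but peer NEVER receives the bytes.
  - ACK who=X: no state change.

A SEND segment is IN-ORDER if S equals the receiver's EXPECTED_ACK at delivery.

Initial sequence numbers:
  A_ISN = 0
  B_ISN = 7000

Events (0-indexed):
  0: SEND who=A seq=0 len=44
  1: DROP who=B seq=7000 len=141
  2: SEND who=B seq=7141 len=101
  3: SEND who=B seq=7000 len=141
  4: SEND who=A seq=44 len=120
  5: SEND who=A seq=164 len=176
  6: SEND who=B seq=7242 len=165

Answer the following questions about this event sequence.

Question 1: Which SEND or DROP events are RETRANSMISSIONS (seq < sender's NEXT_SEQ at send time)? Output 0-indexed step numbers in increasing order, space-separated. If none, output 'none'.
Step 0: SEND seq=0 -> fresh
Step 1: DROP seq=7000 -> fresh
Step 2: SEND seq=7141 -> fresh
Step 3: SEND seq=7000 -> retransmit
Step 4: SEND seq=44 -> fresh
Step 5: SEND seq=164 -> fresh
Step 6: SEND seq=7242 -> fresh

Answer: 3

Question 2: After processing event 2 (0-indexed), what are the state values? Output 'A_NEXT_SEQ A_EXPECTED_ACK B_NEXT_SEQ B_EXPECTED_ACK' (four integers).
After event 0: A_seq=44 A_ack=7000 B_seq=7000 B_ack=44
After event 1: A_seq=44 A_ack=7000 B_seq=7141 B_ack=44
After event 2: A_seq=44 A_ack=7000 B_seq=7242 B_ack=44

44 7000 7242 44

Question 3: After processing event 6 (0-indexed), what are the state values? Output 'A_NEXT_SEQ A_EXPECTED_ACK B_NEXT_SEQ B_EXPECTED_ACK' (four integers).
After event 0: A_seq=44 A_ack=7000 B_seq=7000 B_ack=44
After event 1: A_seq=44 A_ack=7000 B_seq=7141 B_ack=44
After event 2: A_seq=44 A_ack=7000 B_seq=7242 B_ack=44
After event 3: A_seq=44 A_ack=7242 B_seq=7242 B_ack=44
After event 4: A_seq=164 A_ack=7242 B_seq=7242 B_ack=164
After event 5: A_seq=340 A_ack=7242 B_seq=7242 B_ack=340
After event 6: A_seq=340 A_ack=7407 B_seq=7407 B_ack=340

340 7407 7407 340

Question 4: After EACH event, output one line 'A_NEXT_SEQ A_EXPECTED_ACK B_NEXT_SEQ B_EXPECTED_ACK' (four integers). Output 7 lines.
44 7000 7000 44
44 7000 7141 44
44 7000 7242 44
44 7242 7242 44
164 7242 7242 164
340 7242 7242 340
340 7407 7407 340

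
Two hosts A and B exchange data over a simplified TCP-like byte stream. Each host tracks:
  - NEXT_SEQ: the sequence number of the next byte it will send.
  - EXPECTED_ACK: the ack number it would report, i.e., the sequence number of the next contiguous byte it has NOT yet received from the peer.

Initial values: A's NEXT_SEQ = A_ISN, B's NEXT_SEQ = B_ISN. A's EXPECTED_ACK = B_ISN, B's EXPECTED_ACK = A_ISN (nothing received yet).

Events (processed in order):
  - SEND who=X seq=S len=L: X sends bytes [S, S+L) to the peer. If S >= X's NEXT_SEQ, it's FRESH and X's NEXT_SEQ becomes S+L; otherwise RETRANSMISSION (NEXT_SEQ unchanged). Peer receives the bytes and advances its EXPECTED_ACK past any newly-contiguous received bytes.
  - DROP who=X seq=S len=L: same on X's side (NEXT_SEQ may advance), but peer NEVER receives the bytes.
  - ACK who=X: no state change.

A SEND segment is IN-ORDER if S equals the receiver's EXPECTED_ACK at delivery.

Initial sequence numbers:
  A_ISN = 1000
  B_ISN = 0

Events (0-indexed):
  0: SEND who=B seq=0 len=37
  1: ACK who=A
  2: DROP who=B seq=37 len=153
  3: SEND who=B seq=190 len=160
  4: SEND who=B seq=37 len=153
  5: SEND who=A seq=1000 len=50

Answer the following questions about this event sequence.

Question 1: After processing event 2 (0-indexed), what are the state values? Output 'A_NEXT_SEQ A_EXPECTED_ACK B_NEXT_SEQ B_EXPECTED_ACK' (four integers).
After event 0: A_seq=1000 A_ack=37 B_seq=37 B_ack=1000
After event 1: A_seq=1000 A_ack=37 B_seq=37 B_ack=1000
After event 2: A_seq=1000 A_ack=37 B_seq=190 B_ack=1000

1000 37 190 1000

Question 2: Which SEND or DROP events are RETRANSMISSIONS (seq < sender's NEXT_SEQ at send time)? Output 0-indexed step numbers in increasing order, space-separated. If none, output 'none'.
Step 0: SEND seq=0 -> fresh
Step 2: DROP seq=37 -> fresh
Step 3: SEND seq=190 -> fresh
Step 4: SEND seq=37 -> retransmit
Step 5: SEND seq=1000 -> fresh

Answer: 4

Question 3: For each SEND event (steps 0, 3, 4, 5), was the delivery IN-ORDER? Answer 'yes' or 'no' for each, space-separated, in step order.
Answer: yes no yes yes

Derivation:
Step 0: SEND seq=0 -> in-order
Step 3: SEND seq=190 -> out-of-order
Step 4: SEND seq=37 -> in-order
Step 5: SEND seq=1000 -> in-order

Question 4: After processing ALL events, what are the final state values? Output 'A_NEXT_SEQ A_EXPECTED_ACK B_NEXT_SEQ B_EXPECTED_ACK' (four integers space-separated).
Answer: 1050 350 350 1050

Derivation:
After event 0: A_seq=1000 A_ack=37 B_seq=37 B_ack=1000
After event 1: A_seq=1000 A_ack=37 B_seq=37 B_ack=1000
After event 2: A_seq=1000 A_ack=37 B_seq=190 B_ack=1000
After event 3: A_seq=1000 A_ack=37 B_seq=350 B_ack=1000
After event 4: A_seq=1000 A_ack=350 B_seq=350 B_ack=1000
After event 5: A_seq=1050 A_ack=350 B_seq=350 B_ack=1050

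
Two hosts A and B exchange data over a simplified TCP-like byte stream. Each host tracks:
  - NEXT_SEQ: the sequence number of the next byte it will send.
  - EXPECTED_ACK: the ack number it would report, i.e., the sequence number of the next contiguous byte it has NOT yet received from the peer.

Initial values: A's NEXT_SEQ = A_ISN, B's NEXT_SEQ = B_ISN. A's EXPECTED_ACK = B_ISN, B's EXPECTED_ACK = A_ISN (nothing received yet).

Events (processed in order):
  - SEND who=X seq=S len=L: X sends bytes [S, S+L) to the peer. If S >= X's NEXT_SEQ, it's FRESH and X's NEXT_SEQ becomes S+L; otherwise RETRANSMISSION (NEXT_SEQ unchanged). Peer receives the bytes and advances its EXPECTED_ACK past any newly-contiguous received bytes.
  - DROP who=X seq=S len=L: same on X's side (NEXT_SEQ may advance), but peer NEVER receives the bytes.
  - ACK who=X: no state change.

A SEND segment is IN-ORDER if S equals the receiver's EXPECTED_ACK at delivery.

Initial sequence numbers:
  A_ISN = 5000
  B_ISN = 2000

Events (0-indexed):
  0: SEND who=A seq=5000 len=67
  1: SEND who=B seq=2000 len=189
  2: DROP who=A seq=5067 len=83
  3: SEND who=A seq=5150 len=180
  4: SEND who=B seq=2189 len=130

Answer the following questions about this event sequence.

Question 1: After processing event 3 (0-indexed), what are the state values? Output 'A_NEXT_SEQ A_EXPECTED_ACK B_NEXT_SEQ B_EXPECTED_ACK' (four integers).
After event 0: A_seq=5067 A_ack=2000 B_seq=2000 B_ack=5067
After event 1: A_seq=5067 A_ack=2189 B_seq=2189 B_ack=5067
After event 2: A_seq=5150 A_ack=2189 B_seq=2189 B_ack=5067
After event 3: A_seq=5330 A_ack=2189 B_seq=2189 B_ack=5067

5330 2189 2189 5067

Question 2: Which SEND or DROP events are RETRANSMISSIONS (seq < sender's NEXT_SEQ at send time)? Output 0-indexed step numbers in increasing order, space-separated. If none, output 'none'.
Step 0: SEND seq=5000 -> fresh
Step 1: SEND seq=2000 -> fresh
Step 2: DROP seq=5067 -> fresh
Step 3: SEND seq=5150 -> fresh
Step 4: SEND seq=2189 -> fresh

Answer: none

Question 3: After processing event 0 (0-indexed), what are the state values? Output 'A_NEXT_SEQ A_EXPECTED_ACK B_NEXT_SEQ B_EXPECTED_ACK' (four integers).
After event 0: A_seq=5067 A_ack=2000 B_seq=2000 B_ack=5067

5067 2000 2000 5067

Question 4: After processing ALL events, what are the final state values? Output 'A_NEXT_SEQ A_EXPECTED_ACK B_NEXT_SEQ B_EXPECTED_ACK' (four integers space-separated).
Answer: 5330 2319 2319 5067

Derivation:
After event 0: A_seq=5067 A_ack=2000 B_seq=2000 B_ack=5067
After event 1: A_seq=5067 A_ack=2189 B_seq=2189 B_ack=5067
After event 2: A_seq=5150 A_ack=2189 B_seq=2189 B_ack=5067
After event 3: A_seq=5330 A_ack=2189 B_seq=2189 B_ack=5067
After event 4: A_seq=5330 A_ack=2319 B_seq=2319 B_ack=5067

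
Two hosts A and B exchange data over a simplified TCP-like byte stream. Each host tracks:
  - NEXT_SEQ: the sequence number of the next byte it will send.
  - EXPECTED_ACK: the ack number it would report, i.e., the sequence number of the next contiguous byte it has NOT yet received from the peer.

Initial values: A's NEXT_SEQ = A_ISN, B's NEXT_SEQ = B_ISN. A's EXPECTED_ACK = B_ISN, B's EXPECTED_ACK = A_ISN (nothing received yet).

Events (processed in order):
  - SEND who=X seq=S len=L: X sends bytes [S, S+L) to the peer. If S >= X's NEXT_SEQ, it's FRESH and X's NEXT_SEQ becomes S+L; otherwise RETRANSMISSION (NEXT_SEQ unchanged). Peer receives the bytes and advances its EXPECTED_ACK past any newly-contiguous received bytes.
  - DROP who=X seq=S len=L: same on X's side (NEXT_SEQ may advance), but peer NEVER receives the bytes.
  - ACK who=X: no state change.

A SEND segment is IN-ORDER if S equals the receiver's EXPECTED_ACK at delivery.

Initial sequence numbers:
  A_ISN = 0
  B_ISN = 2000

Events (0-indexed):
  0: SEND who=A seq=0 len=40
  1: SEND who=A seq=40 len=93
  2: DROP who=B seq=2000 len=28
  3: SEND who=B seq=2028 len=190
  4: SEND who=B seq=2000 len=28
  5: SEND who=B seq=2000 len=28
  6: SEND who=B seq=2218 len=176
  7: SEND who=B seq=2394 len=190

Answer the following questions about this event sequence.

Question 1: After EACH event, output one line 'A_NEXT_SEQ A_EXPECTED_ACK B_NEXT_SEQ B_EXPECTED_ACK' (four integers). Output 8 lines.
40 2000 2000 40
133 2000 2000 133
133 2000 2028 133
133 2000 2218 133
133 2218 2218 133
133 2218 2218 133
133 2394 2394 133
133 2584 2584 133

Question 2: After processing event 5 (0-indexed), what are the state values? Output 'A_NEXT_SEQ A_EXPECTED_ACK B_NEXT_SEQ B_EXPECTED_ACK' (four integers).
After event 0: A_seq=40 A_ack=2000 B_seq=2000 B_ack=40
After event 1: A_seq=133 A_ack=2000 B_seq=2000 B_ack=133
After event 2: A_seq=133 A_ack=2000 B_seq=2028 B_ack=133
After event 3: A_seq=133 A_ack=2000 B_seq=2218 B_ack=133
After event 4: A_seq=133 A_ack=2218 B_seq=2218 B_ack=133
After event 5: A_seq=133 A_ack=2218 B_seq=2218 B_ack=133

133 2218 2218 133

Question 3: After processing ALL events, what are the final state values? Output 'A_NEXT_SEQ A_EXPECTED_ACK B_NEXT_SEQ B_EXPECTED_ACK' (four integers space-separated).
Answer: 133 2584 2584 133

Derivation:
After event 0: A_seq=40 A_ack=2000 B_seq=2000 B_ack=40
After event 1: A_seq=133 A_ack=2000 B_seq=2000 B_ack=133
After event 2: A_seq=133 A_ack=2000 B_seq=2028 B_ack=133
After event 3: A_seq=133 A_ack=2000 B_seq=2218 B_ack=133
After event 4: A_seq=133 A_ack=2218 B_seq=2218 B_ack=133
After event 5: A_seq=133 A_ack=2218 B_seq=2218 B_ack=133
After event 6: A_seq=133 A_ack=2394 B_seq=2394 B_ack=133
After event 7: A_seq=133 A_ack=2584 B_seq=2584 B_ack=133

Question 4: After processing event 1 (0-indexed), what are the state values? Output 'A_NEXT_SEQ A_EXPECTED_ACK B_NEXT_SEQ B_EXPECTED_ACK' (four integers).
After event 0: A_seq=40 A_ack=2000 B_seq=2000 B_ack=40
After event 1: A_seq=133 A_ack=2000 B_seq=2000 B_ack=133

133 2000 2000 133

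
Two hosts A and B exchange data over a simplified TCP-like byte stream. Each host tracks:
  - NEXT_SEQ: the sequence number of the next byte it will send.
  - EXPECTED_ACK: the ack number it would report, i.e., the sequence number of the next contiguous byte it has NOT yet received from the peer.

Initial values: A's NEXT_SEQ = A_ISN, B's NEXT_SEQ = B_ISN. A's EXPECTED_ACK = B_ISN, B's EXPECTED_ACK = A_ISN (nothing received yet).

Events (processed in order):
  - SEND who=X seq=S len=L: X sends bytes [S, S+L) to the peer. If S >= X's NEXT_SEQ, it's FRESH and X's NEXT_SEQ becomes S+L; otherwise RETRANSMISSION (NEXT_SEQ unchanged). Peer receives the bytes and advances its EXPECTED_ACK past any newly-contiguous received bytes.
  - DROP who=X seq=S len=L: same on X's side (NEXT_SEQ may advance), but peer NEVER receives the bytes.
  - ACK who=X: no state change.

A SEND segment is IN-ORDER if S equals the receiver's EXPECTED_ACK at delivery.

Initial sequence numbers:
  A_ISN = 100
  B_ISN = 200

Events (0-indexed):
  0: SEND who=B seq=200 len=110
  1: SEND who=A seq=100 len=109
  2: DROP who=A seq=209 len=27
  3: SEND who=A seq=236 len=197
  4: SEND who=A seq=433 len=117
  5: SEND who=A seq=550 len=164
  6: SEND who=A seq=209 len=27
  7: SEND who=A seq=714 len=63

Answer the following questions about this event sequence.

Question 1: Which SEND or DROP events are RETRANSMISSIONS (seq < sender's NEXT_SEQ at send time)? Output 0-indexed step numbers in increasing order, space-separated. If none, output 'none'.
Answer: 6

Derivation:
Step 0: SEND seq=200 -> fresh
Step 1: SEND seq=100 -> fresh
Step 2: DROP seq=209 -> fresh
Step 3: SEND seq=236 -> fresh
Step 4: SEND seq=433 -> fresh
Step 5: SEND seq=550 -> fresh
Step 6: SEND seq=209 -> retransmit
Step 7: SEND seq=714 -> fresh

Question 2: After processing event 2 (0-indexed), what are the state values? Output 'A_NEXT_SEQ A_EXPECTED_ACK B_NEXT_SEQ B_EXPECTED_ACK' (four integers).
After event 0: A_seq=100 A_ack=310 B_seq=310 B_ack=100
After event 1: A_seq=209 A_ack=310 B_seq=310 B_ack=209
After event 2: A_seq=236 A_ack=310 B_seq=310 B_ack=209

236 310 310 209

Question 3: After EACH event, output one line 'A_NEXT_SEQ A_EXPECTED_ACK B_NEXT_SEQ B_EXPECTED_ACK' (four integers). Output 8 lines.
100 310 310 100
209 310 310 209
236 310 310 209
433 310 310 209
550 310 310 209
714 310 310 209
714 310 310 714
777 310 310 777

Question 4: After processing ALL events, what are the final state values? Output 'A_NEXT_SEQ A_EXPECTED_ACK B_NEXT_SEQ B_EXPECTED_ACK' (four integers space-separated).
Answer: 777 310 310 777

Derivation:
After event 0: A_seq=100 A_ack=310 B_seq=310 B_ack=100
After event 1: A_seq=209 A_ack=310 B_seq=310 B_ack=209
After event 2: A_seq=236 A_ack=310 B_seq=310 B_ack=209
After event 3: A_seq=433 A_ack=310 B_seq=310 B_ack=209
After event 4: A_seq=550 A_ack=310 B_seq=310 B_ack=209
After event 5: A_seq=714 A_ack=310 B_seq=310 B_ack=209
After event 6: A_seq=714 A_ack=310 B_seq=310 B_ack=714
After event 7: A_seq=777 A_ack=310 B_seq=310 B_ack=777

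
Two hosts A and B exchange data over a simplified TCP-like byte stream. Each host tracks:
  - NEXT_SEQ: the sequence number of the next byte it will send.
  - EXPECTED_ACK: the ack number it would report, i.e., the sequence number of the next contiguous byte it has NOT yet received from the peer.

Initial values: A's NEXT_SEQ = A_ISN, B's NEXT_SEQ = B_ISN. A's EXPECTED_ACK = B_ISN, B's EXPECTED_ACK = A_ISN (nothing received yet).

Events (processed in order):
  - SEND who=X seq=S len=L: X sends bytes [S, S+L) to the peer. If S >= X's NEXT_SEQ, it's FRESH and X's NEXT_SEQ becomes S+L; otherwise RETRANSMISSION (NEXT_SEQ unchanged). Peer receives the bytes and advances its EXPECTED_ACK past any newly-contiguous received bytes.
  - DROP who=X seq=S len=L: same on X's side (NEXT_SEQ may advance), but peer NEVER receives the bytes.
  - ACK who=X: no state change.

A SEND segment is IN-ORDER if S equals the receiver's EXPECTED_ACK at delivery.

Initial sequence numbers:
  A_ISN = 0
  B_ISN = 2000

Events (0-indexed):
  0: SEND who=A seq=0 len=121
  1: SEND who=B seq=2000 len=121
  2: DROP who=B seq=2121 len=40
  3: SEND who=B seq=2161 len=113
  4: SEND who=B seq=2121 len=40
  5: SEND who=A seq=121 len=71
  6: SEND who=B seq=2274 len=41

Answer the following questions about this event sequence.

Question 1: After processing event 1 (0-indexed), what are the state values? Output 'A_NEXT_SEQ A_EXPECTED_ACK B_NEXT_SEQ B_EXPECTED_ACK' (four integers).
After event 0: A_seq=121 A_ack=2000 B_seq=2000 B_ack=121
After event 1: A_seq=121 A_ack=2121 B_seq=2121 B_ack=121

121 2121 2121 121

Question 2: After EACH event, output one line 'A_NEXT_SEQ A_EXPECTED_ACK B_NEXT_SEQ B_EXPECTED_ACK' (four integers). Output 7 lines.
121 2000 2000 121
121 2121 2121 121
121 2121 2161 121
121 2121 2274 121
121 2274 2274 121
192 2274 2274 192
192 2315 2315 192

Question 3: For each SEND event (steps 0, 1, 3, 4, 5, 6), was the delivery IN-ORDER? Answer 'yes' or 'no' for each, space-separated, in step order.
Step 0: SEND seq=0 -> in-order
Step 1: SEND seq=2000 -> in-order
Step 3: SEND seq=2161 -> out-of-order
Step 4: SEND seq=2121 -> in-order
Step 5: SEND seq=121 -> in-order
Step 6: SEND seq=2274 -> in-order

Answer: yes yes no yes yes yes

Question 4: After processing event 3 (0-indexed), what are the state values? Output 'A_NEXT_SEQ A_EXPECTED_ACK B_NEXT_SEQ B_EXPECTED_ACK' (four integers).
After event 0: A_seq=121 A_ack=2000 B_seq=2000 B_ack=121
After event 1: A_seq=121 A_ack=2121 B_seq=2121 B_ack=121
After event 2: A_seq=121 A_ack=2121 B_seq=2161 B_ack=121
After event 3: A_seq=121 A_ack=2121 B_seq=2274 B_ack=121

121 2121 2274 121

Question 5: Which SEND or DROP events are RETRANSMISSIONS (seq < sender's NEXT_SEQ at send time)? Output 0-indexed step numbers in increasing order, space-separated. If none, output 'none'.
Step 0: SEND seq=0 -> fresh
Step 1: SEND seq=2000 -> fresh
Step 2: DROP seq=2121 -> fresh
Step 3: SEND seq=2161 -> fresh
Step 4: SEND seq=2121 -> retransmit
Step 5: SEND seq=121 -> fresh
Step 6: SEND seq=2274 -> fresh

Answer: 4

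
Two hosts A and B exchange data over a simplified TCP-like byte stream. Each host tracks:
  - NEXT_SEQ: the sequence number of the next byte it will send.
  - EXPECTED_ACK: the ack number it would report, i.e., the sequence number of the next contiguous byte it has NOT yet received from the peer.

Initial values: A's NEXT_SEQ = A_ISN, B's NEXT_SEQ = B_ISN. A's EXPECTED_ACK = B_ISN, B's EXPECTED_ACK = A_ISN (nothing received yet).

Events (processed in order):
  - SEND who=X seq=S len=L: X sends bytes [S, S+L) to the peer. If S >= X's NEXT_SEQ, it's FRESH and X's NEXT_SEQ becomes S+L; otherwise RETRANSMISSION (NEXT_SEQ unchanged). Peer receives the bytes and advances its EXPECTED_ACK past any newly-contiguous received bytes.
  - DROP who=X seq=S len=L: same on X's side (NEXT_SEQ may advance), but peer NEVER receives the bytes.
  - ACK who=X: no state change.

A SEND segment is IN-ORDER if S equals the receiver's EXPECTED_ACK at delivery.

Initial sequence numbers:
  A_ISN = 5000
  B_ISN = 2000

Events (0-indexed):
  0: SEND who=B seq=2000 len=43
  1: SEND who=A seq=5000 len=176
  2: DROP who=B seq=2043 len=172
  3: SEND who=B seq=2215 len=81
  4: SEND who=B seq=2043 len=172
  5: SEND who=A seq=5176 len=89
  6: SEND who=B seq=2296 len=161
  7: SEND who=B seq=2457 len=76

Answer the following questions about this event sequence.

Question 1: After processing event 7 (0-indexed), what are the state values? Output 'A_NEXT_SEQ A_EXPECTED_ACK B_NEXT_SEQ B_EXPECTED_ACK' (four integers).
After event 0: A_seq=5000 A_ack=2043 B_seq=2043 B_ack=5000
After event 1: A_seq=5176 A_ack=2043 B_seq=2043 B_ack=5176
After event 2: A_seq=5176 A_ack=2043 B_seq=2215 B_ack=5176
After event 3: A_seq=5176 A_ack=2043 B_seq=2296 B_ack=5176
After event 4: A_seq=5176 A_ack=2296 B_seq=2296 B_ack=5176
After event 5: A_seq=5265 A_ack=2296 B_seq=2296 B_ack=5265
After event 6: A_seq=5265 A_ack=2457 B_seq=2457 B_ack=5265
After event 7: A_seq=5265 A_ack=2533 B_seq=2533 B_ack=5265

5265 2533 2533 5265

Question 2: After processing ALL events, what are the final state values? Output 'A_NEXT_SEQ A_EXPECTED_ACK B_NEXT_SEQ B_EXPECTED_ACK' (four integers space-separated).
Answer: 5265 2533 2533 5265

Derivation:
After event 0: A_seq=5000 A_ack=2043 B_seq=2043 B_ack=5000
After event 1: A_seq=5176 A_ack=2043 B_seq=2043 B_ack=5176
After event 2: A_seq=5176 A_ack=2043 B_seq=2215 B_ack=5176
After event 3: A_seq=5176 A_ack=2043 B_seq=2296 B_ack=5176
After event 4: A_seq=5176 A_ack=2296 B_seq=2296 B_ack=5176
After event 5: A_seq=5265 A_ack=2296 B_seq=2296 B_ack=5265
After event 6: A_seq=5265 A_ack=2457 B_seq=2457 B_ack=5265
After event 7: A_seq=5265 A_ack=2533 B_seq=2533 B_ack=5265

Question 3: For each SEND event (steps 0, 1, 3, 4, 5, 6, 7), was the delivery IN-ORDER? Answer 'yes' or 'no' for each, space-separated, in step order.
Answer: yes yes no yes yes yes yes

Derivation:
Step 0: SEND seq=2000 -> in-order
Step 1: SEND seq=5000 -> in-order
Step 3: SEND seq=2215 -> out-of-order
Step 4: SEND seq=2043 -> in-order
Step 5: SEND seq=5176 -> in-order
Step 6: SEND seq=2296 -> in-order
Step 7: SEND seq=2457 -> in-order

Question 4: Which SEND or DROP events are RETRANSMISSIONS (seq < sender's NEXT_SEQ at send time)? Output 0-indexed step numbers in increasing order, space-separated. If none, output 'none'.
Answer: 4

Derivation:
Step 0: SEND seq=2000 -> fresh
Step 1: SEND seq=5000 -> fresh
Step 2: DROP seq=2043 -> fresh
Step 3: SEND seq=2215 -> fresh
Step 4: SEND seq=2043 -> retransmit
Step 5: SEND seq=5176 -> fresh
Step 6: SEND seq=2296 -> fresh
Step 7: SEND seq=2457 -> fresh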